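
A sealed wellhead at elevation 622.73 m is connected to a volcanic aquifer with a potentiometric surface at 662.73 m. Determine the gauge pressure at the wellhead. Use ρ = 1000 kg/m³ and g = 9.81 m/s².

Head above the cap: Δh = 662.73 − 622.73 = 40.00 m.
P = ρgΔh = 1000 × 9.81 × 40.00 = 392400 Pa ≈ 392 kPa.

P ≈ 392 kPa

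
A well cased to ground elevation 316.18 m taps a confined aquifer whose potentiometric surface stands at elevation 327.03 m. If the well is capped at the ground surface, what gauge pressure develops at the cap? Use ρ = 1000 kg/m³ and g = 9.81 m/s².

Head above the cap: Δh = 327.03 − 316.18 = 10.85 m.
P = ρgΔh = 1000 × 9.81 × 10.85 = 106438 Pa ≈ 106 kPa.

P ≈ 106 kPa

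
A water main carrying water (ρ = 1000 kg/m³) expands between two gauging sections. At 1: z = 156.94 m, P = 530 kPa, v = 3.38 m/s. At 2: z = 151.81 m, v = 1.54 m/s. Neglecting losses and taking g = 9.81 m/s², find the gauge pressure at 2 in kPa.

P₂ ≈ 585 kPa

Pressure head at 1: ψ₁ = P₁/(ρg) = 530×1000 / (1000 × 9.81) = 54.03 m.
Velocity heads: v₁²/2g = 3.38²/19.62 = 0.582 m; v₂²/2g = 1.54²/19.62 = 0.121 m.
Total head H = z₁ + ψ₁ + v₁²/2g = 156.94 + 54.03 + 0.582 = 211.55 m.
ψ₂ = H − z₂ − v₂²/2g = 211.55 − 151.81 − 0.121 = 59.62 m.
P₂ = ρgψ₂ = 1000 × 9.81 × 59.62 ≈ 585 kPa.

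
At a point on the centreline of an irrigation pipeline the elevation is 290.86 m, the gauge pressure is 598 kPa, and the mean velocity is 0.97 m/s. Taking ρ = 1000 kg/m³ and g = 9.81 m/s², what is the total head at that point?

Pressure head ψ = P/(ρg) = 598×1000 / (1000 × 9.81) = 60.96 m.
Velocity head = v²/(2g) = 0.97² / (2 × 9.81) = 0.048 m.
h = z + ψ + v²/(2g) = 290.86 + 60.96 + 0.048 = 351.87 m.

h ≈ 351.87 m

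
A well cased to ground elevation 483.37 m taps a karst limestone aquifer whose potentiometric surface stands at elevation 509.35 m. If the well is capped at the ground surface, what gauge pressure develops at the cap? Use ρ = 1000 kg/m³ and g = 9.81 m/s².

Head above the cap: Δh = 509.35 − 483.37 = 25.98 m.
P = ρgΔh = 1000 × 9.81 × 25.98 = 254864 Pa ≈ 255 kPa.

P ≈ 255 kPa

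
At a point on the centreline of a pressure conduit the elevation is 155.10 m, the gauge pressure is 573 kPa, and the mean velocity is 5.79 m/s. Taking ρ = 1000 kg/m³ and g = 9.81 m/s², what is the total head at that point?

Pressure head ψ = P/(ρg) = 573×1000 / (1000 × 9.81) = 58.41 m.
Velocity head = v²/(2g) = 5.79² / (2 × 9.81) = 1.709 m.
h = z + ψ + v²/(2g) = 155.10 + 58.41 + 1.709 = 215.22 m.

h ≈ 215.22 m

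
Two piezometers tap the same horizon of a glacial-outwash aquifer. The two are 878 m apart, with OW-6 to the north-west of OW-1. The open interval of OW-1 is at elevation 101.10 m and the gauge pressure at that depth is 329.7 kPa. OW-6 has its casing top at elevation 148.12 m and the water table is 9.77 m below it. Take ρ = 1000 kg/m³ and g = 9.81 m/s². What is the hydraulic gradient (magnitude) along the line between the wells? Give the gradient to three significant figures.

Pressure head at OW-1: ψ = P/(ρg) = 329.7×1000 / (1000 × 9.81) = 33.61 m.
Total head at OW-1: h = z + ψ = 101.10 + 33.61 = 134.71 m.
Total head at OW-6: h = 148.12 − 9.77 = 138.35 m.
Head difference: h(OW-1) − h(OW-6) = 134.71 − 138.35 = -3.64 m.
Hydraulic gradient: i = |Δh| / L = 3.64 / 878 = 0.00415.

i ≈ 0.00415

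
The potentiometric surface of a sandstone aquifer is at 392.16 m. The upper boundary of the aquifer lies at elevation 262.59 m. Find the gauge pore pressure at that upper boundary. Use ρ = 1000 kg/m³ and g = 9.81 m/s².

P ≈ 1270 kPa

Pressure head at the aquifer top: ψ = h − z = 392.16 − 262.59 = 129.57 m.
P = ρgψ = 1000 × 9.81 × 129.57 = 1271082 Pa ≈ 1270 kPa.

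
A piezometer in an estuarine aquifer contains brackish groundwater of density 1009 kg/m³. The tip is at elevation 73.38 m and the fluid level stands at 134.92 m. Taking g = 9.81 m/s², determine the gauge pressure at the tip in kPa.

P ≈ 609 kPa

Pressure head ψ = h − z = 134.92 − 73.38 = 61.54 m.
P = ρgψ = 1009 × 9.81 × 61.54 = 609141 Pa ≈ 609 kPa.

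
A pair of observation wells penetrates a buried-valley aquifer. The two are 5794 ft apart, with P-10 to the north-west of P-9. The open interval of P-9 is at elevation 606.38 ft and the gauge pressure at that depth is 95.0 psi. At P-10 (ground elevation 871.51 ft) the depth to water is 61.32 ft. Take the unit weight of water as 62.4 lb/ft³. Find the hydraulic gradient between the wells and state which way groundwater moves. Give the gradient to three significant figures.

Pressure head at P-9: ψ = 144·P/γ = 144 × 95.0 / 62.4 = 219.23 ft.
Total head at P-9: h = z + ψ = 606.38 + 219.23 = 825.61 ft.
Total head at P-10: h = 871.51 − 61.32 = 810.19 ft.
Head difference: h(P-9) − h(P-10) = 825.61 − 810.19 = 15.42 ft.
Hydraulic gradient: i = |Δh| / L = 15.42 / 5794 = 0.00266.
Flow is from higher to lower head: from P-9 toward P-10, i.e. toward the north-west.

i ≈ 0.00266; groundwater flows toward the north-west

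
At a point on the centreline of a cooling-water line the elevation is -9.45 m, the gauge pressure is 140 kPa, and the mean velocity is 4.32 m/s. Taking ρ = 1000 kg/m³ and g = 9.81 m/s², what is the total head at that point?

h ≈ 5.77 m

Pressure head ψ = P/(ρg) = 140×1000 / (1000 × 9.81) = 14.27 m.
Velocity head = v²/(2g) = 4.32² / (2 × 9.81) = 0.951 m.
h = z + ψ + v²/(2g) = -9.45 + 14.27 + 0.951 = 5.77 m.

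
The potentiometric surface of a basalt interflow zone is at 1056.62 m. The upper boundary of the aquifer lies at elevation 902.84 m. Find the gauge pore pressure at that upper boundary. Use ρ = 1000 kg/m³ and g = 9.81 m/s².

P ≈ 1510 kPa

Pressure head at the aquifer top: ψ = h − z = 1056.62 − 902.84 = 153.78 m.
P = ρgψ = 1000 × 9.81 × 153.78 = 1508582 Pa ≈ 1510 kPa.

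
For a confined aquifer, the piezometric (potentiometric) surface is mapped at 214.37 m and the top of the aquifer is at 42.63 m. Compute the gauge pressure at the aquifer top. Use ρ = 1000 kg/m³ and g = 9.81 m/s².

Pressure head at the aquifer top: ψ = h − z = 214.37 − 42.63 = 171.74 m.
P = ρgψ = 1000 × 9.81 × 171.74 = 1684769 Pa ≈ 1680 kPa.

P ≈ 1680 kPa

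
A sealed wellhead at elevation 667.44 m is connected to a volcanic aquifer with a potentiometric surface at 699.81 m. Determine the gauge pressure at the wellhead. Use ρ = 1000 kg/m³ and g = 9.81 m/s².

P ≈ 318 kPa

Head above the cap: Δh = 699.81 − 667.44 = 32.37 m.
P = ρgΔh = 1000 × 9.81 × 32.37 = 317550 Pa ≈ 318 kPa.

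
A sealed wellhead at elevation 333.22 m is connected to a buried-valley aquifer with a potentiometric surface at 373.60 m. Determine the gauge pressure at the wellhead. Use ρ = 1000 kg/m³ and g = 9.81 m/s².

P ≈ 396 kPa

Head above the cap: Δh = 373.60 − 333.22 = 40.38 m.
P = ρgΔh = 1000 × 9.81 × 40.38 = 396128 Pa ≈ 396 kPa.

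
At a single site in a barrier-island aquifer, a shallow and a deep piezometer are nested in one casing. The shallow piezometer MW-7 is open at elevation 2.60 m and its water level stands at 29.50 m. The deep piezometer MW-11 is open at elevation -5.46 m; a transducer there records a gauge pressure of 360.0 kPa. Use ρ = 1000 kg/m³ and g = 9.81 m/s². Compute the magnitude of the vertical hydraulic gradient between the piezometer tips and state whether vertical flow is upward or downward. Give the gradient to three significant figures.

|i_v| ≈ 0.216; vertical flow is upward

Total head at MW-7: h = 29.50 m (water level in the standpipe).
Pressure head at MW-11: ψ = P/(ρg) = 360.0×1000 / (1000 × 9.81) = 36.70 m.
Total head at MW-11: h = z + ψ = -5.46 + 36.70 = 31.24 m.
Δh = h(MW-7) − h(MW-11) = 29.50 − 31.24 = -1.74 m.
Vertical separation Δz = 2.60 − (-5.46) = 8.06 m.
|i_v| = |Δh| / Δz = 1.74 / 8.06 = 0.216.
Head is higher in the deep piezometer, so vertical flow is upward (discharge condition).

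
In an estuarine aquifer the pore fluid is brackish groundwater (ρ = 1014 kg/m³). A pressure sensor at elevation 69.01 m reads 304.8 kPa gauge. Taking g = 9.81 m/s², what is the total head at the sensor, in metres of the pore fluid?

h ≈ 99.65 m

ψ = P/(ρg) = 304.8×1000 / (1014 × 9.81) = 30.64 m.
h = z + ψ = 69.01 + 30.64 = 99.65 m.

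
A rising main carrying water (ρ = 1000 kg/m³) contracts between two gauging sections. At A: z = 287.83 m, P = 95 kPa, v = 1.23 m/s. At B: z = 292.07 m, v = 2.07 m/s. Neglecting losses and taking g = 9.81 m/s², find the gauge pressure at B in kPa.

Pressure head at A: ψ₁ = P₁/(ρg) = 95×1000 / (1000 × 9.81) = 9.68 m.
Velocity heads: v₁²/2g = 1.23²/19.62 = 0.077 m; v₂²/2g = 2.07²/19.62 = 0.218 m.
Total head H = z₁ + ψ₁ + v₁²/2g = 287.83 + 9.68 + 0.077 = 297.59 m.
ψ₂ = H − z₂ − v₂²/2g = 297.59 − 292.07 − 0.218 = 5.30 m.
P₂ = ρgψ₂ = 1000 × 9.81 × 5.30 ≈ 52.0 kPa.

P₂ ≈ 52.0 kPa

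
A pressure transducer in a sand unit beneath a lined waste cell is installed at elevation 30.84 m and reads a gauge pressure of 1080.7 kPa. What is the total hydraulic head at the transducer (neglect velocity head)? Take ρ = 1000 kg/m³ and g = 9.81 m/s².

h ≈ 141.00 m

ψ = P/(ρg) = 1080.7×1000 / (1000 × 9.81) = 110.16 m.
h = z + ψ = 30.84 + 110.16 = 141.00 m.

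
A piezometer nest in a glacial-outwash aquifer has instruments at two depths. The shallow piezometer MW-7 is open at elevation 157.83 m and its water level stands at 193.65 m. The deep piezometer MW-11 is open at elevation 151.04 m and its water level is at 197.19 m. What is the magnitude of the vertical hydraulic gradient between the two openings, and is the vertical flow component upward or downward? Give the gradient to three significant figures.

Total head at MW-7: h = 193.65 m (water level in the standpipe).
Total head at MW-11: h = 197.19 m.
Δh = h(MW-7) − h(MW-11) = 193.65 − 197.19 = -3.54 m.
Vertical separation Δz = 157.83 − 151.04 = 6.79 m.
|i_v| = |Δh| / Δz = 3.54 / 6.79 = 0.521.
Head is higher in the deep piezometer, so vertical flow is upward (discharge condition).

|i_v| ≈ 0.521; vertical flow is upward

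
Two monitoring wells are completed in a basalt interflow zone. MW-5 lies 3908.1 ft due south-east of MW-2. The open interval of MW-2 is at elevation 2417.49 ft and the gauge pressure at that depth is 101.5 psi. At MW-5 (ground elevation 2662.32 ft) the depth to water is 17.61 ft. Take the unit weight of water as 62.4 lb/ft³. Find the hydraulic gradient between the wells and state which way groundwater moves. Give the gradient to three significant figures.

Pressure head at MW-2: ψ = 144·P/γ = 144 × 101.5 / 62.4 = 234.23 ft.
Total head at MW-2: h = z + ψ = 2417.49 + 234.23 = 2651.72 ft.
Total head at MW-5: h = 2662.32 − 17.61 = 2644.71 ft.
Head difference: h(MW-2) − h(MW-5) = 2651.72 − 2644.71 = 7.01 ft.
Hydraulic gradient: i = |Δh| / L = 7.01 / 3908.1 = 0.00179.
Flow is from higher to lower head: from MW-2 toward MW-5, i.e. toward the south-east.

i ≈ 0.00179; groundwater flows toward the south-east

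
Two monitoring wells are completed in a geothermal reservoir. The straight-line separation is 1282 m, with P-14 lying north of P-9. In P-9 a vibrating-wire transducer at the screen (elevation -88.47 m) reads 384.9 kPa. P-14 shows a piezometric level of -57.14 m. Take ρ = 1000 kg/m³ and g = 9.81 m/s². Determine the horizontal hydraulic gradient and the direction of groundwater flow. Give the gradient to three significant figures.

Pressure head at P-9: ψ = P/(ρg) = 384.9×1000 / (1000 × 9.81) = 39.24 m.
Total head at P-9: h = z + ψ = -88.47 + 39.24 = -49.23 m.
Total head at P-14: h = -57.14 m (water level in the piezometer is the total head).
Head difference: h(P-9) − h(P-14) = -49.23 − (-57.14) = 7.91 m.
Hydraulic gradient: i = |Δh| / L = 7.91 / 1282 = 0.00617.
Flow is from higher to lower head: from P-9 toward P-14, i.e. toward the north.

i ≈ 0.00617; groundwater flows toward the north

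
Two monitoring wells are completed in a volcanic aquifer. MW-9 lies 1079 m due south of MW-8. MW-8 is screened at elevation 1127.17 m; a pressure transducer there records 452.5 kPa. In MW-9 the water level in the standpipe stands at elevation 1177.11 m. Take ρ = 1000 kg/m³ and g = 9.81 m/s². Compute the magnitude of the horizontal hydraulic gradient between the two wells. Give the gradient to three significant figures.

i ≈ 0.00353

Pressure head at MW-8: ψ = P/(ρg) = 452.5×1000 / (1000 × 9.81) = 46.13 m.
Total head at MW-8: h = z + ψ = 1127.17 + 46.13 = 1173.30 m.
Total head at MW-9: h = 1177.11 m (water level in the piezometer is the total head).
Head difference: h(MW-8) − h(MW-9) = 1173.30 − 1177.11 = -3.81 m.
Hydraulic gradient: i = |Δh| / L = 3.81 / 1079 = 0.00353.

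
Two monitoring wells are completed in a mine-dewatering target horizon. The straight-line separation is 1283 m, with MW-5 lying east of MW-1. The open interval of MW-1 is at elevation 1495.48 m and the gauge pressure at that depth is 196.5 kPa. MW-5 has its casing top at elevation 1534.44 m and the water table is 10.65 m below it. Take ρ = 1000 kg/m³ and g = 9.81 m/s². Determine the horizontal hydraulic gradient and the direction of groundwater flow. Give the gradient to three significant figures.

Pressure head at MW-1: ψ = P/(ρg) = 196.5×1000 / (1000 × 9.81) = 20.03 m.
Total head at MW-1: h = z + ψ = 1495.48 + 20.03 = 1515.51 m.
Total head at MW-5: h = 1534.44 − 10.65 = 1523.79 m.
Head difference: h(MW-1) − h(MW-5) = 1515.51 − 1523.79 = -8.28 m.
Hydraulic gradient: i = |Δh| / L = 8.28 / 1283 = 0.00645.
Flow is from higher to lower head: from MW-5 toward MW-1, i.e. toward the west.

i ≈ 0.00645; groundwater flows toward the west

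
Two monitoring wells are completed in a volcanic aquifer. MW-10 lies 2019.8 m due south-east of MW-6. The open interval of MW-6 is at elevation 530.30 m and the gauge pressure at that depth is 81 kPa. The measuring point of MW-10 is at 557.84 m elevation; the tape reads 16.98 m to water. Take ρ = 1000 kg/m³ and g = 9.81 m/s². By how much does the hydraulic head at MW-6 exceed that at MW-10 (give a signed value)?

Δh ≈ -2.30 m

Pressure head at MW-6: ψ = P/(ρg) = 81×1000 / (1000 × 9.81) = 8.26 m.
Total head at MW-6: h = z + ψ = 530.30 + 8.26 = 538.56 m.
Total head at MW-10: h = 557.84 − 16.98 = 540.86 m.
Head difference: h(MW-6) − h(MW-10) = 538.56 − 540.86 = -2.30 m.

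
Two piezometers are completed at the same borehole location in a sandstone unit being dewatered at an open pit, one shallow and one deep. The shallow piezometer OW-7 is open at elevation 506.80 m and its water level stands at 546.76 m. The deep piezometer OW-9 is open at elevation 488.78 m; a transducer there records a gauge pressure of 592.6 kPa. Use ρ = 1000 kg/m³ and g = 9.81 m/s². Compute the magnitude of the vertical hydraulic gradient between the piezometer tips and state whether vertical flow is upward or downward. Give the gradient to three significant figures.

|i_v| ≈ 0.135; vertical flow is upward

Total head at OW-7: h = 546.76 m (water level in the standpipe).
Pressure head at OW-9: ψ = P/(ρg) = 592.6×1000 / (1000 × 9.81) = 60.41 m.
Total head at OW-9: h = z + ψ = 488.78 + 60.41 = 549.19 m.
Δh = h(OW-7) − h(OW-9) = 546.76 − 549.19 = -2.43 m.
Vertical separation Δz = 506.80 − 488.78 = 18.02 m.
|i_v| = |Δh| / Δz = 2.43 / 18.02 = 0.135.
Head is higher in the deep piezometer, so vertical flow is upward (discharge condition).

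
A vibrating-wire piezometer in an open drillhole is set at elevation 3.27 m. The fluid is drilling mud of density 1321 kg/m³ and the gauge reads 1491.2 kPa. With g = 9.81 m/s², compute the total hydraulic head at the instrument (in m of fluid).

h ≈ 118.34 m

ψ = P/(ρg) = 1491.2×1000 / (1321 × 9.81) = 115.07 m.
h = z + ψ = 3.27 + 115.07 = 118.34 m.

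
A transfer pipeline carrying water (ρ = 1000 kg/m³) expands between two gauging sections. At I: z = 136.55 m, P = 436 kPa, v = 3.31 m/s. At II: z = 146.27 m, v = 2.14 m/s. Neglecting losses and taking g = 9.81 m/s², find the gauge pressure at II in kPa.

Pressure head at I: ψ₁ = P₁/(ρg) = 436×1000 / (1000 × 9.81) = 44.44 m.
Velocity heads: v₁²/2g = 3.31²/19.62 = 0.558 m; v₂²/2g = 2.14²/19.62 = 0.233 m.
Total head H = z₁ + ψ₁ + v₁²/2g = 136.55 + 44.44 + 0.558 = 181.55 m.
ψ₂ = H − z₂ − v₂²/2g = 181.55 − 146.27 − 0.233 = 35.05 m.
P₂ = ρgψ₂ = 1000 × 9.81 × 35.05 ≈ 344 kPa.

P₂ ≈ 344 kPa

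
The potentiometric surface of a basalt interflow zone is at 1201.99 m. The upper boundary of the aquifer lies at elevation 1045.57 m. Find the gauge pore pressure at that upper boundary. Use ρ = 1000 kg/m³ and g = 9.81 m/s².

P ≈ 1530 kPa

Pressure head at the aquifer top: ψ = h − z = 1201.99 − 1045.57 = 156.42 m.
P = ρgψ = 1000 × 9.81 × 156.42 = 1534480 Pa ≈ 1530 kPa.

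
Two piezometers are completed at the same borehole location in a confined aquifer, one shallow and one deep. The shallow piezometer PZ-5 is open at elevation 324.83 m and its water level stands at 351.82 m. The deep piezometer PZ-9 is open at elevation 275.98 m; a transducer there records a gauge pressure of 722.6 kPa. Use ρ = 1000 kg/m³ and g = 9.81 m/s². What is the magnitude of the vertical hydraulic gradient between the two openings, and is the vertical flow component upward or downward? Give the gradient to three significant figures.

|i_v| ≈ 0.0446; vertical flow is downward

Total head at PZ-5: h = 351.82 m (water level in the standpipe).
Pressure head at PZ-9: ψ = P/(ρg) = 722.6×1000 / (1000 × 9.81) = 73.66 m.
Total head at PZ-9: h = z + ψ = 275.98 + 73.66 = 349.64 m.
Δh = h(PZ-5) − h(PZ-9) = 351.82 − 349.64 = 2.18 m.
Vertical separation Δz = 324.83 − 275.98 = 48.85 m.
|i_v| = |Δh| / Δz = 2.18 / 48.85 = 0.0446.
Head is higher in the shallow piezometer, so vertical flow is downward (recharge condition).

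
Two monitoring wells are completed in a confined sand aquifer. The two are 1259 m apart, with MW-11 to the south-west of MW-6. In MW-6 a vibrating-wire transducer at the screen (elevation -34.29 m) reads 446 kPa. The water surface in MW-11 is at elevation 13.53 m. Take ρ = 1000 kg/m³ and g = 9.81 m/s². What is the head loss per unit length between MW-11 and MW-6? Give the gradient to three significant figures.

i ≈ 0.00187 m/m

Pressure head at MW-6: ψ = P/(ρg) = 446×1000 / (1000 × 9.81) = 45.46 m.
Total head at MW-6: h = z + ψ = -34.29 + 45.46 = 11.17 m.
Total head at MW-11: h = 13.53 m (water level in the piezometer is the total head).
Head difference: h(MW-6) − h(MW-11) = 11.17 − 13.53 = -2.36 m.
Hydraulic gradient: i = |Δh| / L = 2.36 / 1259 = 0.00187.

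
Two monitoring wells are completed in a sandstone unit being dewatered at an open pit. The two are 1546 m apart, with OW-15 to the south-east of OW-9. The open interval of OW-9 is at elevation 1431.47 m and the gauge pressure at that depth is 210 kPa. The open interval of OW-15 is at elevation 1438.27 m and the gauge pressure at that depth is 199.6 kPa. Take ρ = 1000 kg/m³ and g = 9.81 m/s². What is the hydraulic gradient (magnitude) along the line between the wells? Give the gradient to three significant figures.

Pressure head at OW-9: ψ = P/(ρg) = 210×1000 / (1000 × 9.81) = 21.41 m.
Total head at OW-9: h = z + ψ = 1431.47 + 21.41 = 1452.88 m.
Pressure head at OW-15: ψ = P/(ρg) = 199.6×1000 / (1000 × 9.81) = 20.35 m.
Total head at OW-15: h = z + ψ = 1438.27 + 20.35 = 1458.62 m.
Head difference: h(OW-9) − h(OW-15) = 1452.88 − 1458.62 = -5.74 m.
Hydraulic gradient: i = |Δh| / L = 5.74 / 1546 = 0.00371.

i ≈ 0.00371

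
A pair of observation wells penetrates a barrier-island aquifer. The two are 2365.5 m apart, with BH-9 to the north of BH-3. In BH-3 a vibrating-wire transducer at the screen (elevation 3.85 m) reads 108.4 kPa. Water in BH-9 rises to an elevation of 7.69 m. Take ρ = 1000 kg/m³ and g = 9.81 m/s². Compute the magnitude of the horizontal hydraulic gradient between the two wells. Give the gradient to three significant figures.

i ≈ 0.00305

Pressure head at BH-3: ψ = P/(ρg) = 108.4×1000 / (1000 × 9.81) = 11.05 m.
Total head at BH-3: h = z + ψ = 3.85 + 11.05 = 14.90 m.
Total head at BH-9: h = 7.69 m (water level in the piezometer is the total head).
Head difference: h(BH-3) − h(BH-9) = 14.90 − 7.69 = 7.21 m.
Hydraulic gradient: i = |Δh| / L = 7.21 / 2365.5 = 0.00305.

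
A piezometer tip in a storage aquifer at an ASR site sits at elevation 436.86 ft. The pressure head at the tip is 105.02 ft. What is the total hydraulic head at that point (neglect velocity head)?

h = z + ψ = 436.86 + 105.02 = 541.88 ft.

h ≈ 541.88 ft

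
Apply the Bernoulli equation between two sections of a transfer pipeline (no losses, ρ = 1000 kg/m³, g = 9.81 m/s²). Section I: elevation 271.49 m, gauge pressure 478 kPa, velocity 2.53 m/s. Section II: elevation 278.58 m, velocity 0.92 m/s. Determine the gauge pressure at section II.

Pressure head at I: ψ₁ = P₁/(ρg) = 478×1000 / (1000 × 9.81) = 48.73 m.
Velocity heads: v₁²/2g = 2.53²/19.62 = 0.326 m; v₂²/2g = 0.92²/19.62 = 0.043 m.
Total head H = z₁ + ψ₁ + v₁²/2g = 271.49 + 48.73 + 0.326 = 320.55 m.
ψ₂ = H − z₂ − v₂²/2g = 320.55 − 278.58 − 0.043 = 41.93 m.
P₂ = ρgψ₂ = 1000 × 9.81 × 41.93 ≈ 411 kPa.

P₂ ≈ 411 kPa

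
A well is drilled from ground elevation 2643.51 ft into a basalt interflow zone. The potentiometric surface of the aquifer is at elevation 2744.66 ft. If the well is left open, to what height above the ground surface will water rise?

Water rises to the potentiometric surface, so the rise above ground = 2744.66 − 2643.51 = 101.15 ft.

≈ 101.15 ft above ground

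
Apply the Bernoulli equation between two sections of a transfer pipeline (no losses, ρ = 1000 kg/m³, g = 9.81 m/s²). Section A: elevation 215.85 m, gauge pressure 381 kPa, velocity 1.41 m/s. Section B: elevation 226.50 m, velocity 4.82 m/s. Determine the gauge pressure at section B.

P₂ ≈ 266 kPa

Pressure head at A: ψ₁ = P₁/(ρg) = 381×1000 / (1000 × 9.81) = 38.84 m.
Velocity heads: v₁²/2g = 1.41²/19.62 = 0.101 m; v₂²/2g = 4.82²/19.62 = 1.184 m.
Total head H = z₁ + ψ₁ + v₁²/2g = 215.85 + 38.84 + 0.101 = 254.79 m.
ψ₂ = H − z₂ − v₂²/2g = 254.79 − 226.50 − 1.184 = 27.11 m.
P₂ = ρgψ₂ = 1000 × 9.81 × 27.11 ≈ 266 kPa.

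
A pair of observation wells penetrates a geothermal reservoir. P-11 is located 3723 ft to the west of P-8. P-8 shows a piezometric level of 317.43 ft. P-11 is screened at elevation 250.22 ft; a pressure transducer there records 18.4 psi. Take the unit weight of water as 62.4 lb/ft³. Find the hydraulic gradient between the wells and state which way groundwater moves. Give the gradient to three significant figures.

i ≈ 0.00665; groundwater flows toward the west

Total head at P-8: h = 317.43 ft (water level in the piezometer is the total head).
Pressure head at P-11: ψ = 144·P/γ = 144 × 18.4 / 62.4 = 42.46 ft.
Total head at P-11: h = z + ψ = 250.22 + 42.46 = 292.68 ft.
Head difference: h(P-8) − h(P-11) = 317.43 − 292.68 = 24.75 ft.
Hydraulic gradient: i = |Δh| / L = 24.75 / 3723 = 0.00665.
Flow is from higher to lower head: from P-8 toward P-11, i.e. toward the west.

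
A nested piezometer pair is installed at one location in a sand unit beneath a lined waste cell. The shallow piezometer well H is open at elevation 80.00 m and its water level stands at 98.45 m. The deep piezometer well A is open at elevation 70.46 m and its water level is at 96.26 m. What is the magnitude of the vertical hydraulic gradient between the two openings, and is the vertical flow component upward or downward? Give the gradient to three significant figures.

|i_v| ≈ 0.230; vertical flow is downward

Total head at well H: h = 98.45 m (water level in the standpipe).
Total head at well A: h = 96.26 m.
Δh = h(well H) − h(well A) = 98.45 − 96.26 = 2.19 m.
Vertical separation Δz = 80.00 − 70.46 = 9.54 m.
|i_v| = |Δh| / Δz = 2.19 / 9.54 = 0.230.
Head is higher in the shallow piezometer, so vertical flow is downward (recharge condition).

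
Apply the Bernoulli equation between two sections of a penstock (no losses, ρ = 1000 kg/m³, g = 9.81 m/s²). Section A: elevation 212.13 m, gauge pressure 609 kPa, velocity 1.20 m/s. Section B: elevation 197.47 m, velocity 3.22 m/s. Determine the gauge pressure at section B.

Pressure head at A: ψ₁ = P₁/(ρg) = 609×1000 / (1000 × 9.81) = 62.08 m.
Velocity heads: v₁²/2g = 1.20²/19.62 = 0.073 m; v₂²/2g = 3.22²/19.62 = 0.528 m.
Total head H = z₁ + ψ₁ + v₁²/2g = 212.13 + 62.08 + 0.073 = 274.28 m.
ψ₂ = H − z₂ − v₂²/2g = 274.28 − 197.47 − 0.528 = 76.28 m.
P₂ = ρgψ₂ = 1000 × 9.81 × 76.28 ≈ 748 kPa.

P₂ ≈ 748 kPa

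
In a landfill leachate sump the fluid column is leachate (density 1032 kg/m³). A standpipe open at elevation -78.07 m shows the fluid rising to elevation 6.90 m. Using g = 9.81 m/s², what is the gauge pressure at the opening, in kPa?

P ≈ 860 kPa

Pressure head ψ = h − z = 6.90 − (-78.07) = 84.97 m.
P = ρgψ = 1032 × 9.81 × 84.97 = 860229 Pa ≈ 860 kPa.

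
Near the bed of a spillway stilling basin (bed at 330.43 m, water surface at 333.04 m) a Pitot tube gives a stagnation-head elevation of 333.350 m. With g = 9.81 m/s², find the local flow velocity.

Near the bed, under hydrostatic conditions, the piezometric head (z + ψ) equals the free-surface elevation, 333.04 m.
Velocity head = total − piezometric = 333.350 − 333.04 = 0.310 m.
v = √(2g·h_v) = √(2 × 9.81 × 0.310) = 2.47 m/s.

v ≈ 2.47 m/s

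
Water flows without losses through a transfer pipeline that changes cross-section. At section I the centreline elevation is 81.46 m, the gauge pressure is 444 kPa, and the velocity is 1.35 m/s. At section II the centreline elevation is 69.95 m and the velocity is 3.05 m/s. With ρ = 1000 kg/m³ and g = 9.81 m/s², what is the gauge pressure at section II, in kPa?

Pressure head at I: ψ₁ = P₁/(ρg) = 444×1000 / (1000 × 9.81) = 45.26 m.
Velocity heads: v₁²/2g = 1.35²/19.62 = 0.093 m; v₂²/2g = 3.05²/19.62 = 0.474 m.
Total head H = z₁ + ψ₁ + v₁²/2g = 81.46 + 45.26 + 0.093 = 126.81 m.
ψ₂ = H − z₂ − v₂²/2g = 126.81 − 69.95 − 0.474 = 56.39 m.
P₂ = ρgψ₂ = 1000 × 9.81 × 56.39 ≈ 553 kPa.

P₂ ≈ 553 kPa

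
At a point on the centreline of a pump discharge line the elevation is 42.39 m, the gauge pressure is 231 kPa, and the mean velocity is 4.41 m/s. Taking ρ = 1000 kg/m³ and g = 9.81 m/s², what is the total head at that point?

Pressure head ψ = P/(ρg) = 231×1000 / (1000 × 9.81) = 23.55 m.
Velocity head = v²/(2g) = 4.41² / (2 × 9.81) = 0.991 m.
h = z + ψ + v²/(2g) = 42.39 + 23.55 + 0.991 = 66.93 m.

h ≈ 66.93 m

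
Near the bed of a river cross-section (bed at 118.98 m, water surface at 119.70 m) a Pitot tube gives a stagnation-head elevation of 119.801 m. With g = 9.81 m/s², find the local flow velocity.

Near the bed, under hydrostatic conditions, the piezometric head (z + ψ) equals the free-surface elevation, 119.70 m.
Velocity head = total − piezometric = 119.801 − 119.70 = 0.101 m.
v = √(2g·h_v) = √(2 × 9.81 × 0.101) = 1.41 m/s.

v ≈ 1.41 m/s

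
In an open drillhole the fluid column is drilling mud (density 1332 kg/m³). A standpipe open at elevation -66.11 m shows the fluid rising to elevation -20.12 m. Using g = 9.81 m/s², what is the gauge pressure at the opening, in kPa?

Pressure head ψ = h − z = -20.12 − (-66.11) = 45.99 m.
P = ρgψ = 1332 × 9.81 × 45.99 = 600948 Pa ≈ 601 kPa.

P ≈ 601 kPa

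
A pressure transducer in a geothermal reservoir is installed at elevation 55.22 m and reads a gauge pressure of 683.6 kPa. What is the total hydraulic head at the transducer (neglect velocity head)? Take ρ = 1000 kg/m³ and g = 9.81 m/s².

ψ = P/(ρg) = 683.6×1000 / (1000 × 9.81) = 69.68 m.
h = z + ψ = 55.22 + 69.68 = 124.90 m.

h ≈ 124.90 m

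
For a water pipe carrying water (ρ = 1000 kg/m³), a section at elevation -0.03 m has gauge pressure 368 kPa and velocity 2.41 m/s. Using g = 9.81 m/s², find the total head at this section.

Pressure head ψ = P/(ρg) = 368×1000 / (1000 × 9.81) = 37.51 m.
Velocity head = v²/(2g) = 2.41² / (2 × 9.81) = 0.296 m.
h = z + ψ + v²/(2g) = -0.03 + 37.51 + 0.296 = 37.78 m.

h ≈ 37.78 m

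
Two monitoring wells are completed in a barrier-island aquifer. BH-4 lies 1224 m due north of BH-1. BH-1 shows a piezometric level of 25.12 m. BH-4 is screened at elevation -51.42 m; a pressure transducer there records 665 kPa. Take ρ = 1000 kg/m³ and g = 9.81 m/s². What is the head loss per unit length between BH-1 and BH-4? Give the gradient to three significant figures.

Total head at BH-1: h = 25.12 m (water level in the piezometer is the total head).
Pressure head at BH-4: ψ = P/(ρg) = 665×1000 / (1000 × 9.81) = 67.79 m.
Total head at BH-4: h = z + ψ = -51.42 + 67.79 = 16.37 m.
Head difference: h(BH-1) − h(BH-4) = 25.12 − 16.37 = 8.75 m.
Hydraulic gradient: i = |Δh| / L = 8.75 / 1224 = 0.00715.

i ≈ 0.00715 m/m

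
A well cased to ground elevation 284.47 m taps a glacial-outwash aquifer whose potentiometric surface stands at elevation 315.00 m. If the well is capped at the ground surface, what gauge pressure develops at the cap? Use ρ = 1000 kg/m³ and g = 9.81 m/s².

Head above the cap: Δh = 315.00 − 284.47 = 30.53 m.
P = ρgΔh = 1000 × 9.81 × 30.53 = 299499 Pa ≈ 299 kPa.

P ≈ 299 kPa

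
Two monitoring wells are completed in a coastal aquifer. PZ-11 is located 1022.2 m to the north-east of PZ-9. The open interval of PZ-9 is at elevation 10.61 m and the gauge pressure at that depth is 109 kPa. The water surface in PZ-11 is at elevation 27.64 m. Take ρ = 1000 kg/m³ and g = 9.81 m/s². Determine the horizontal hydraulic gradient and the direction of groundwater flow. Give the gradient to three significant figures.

i ≈ 0.00579; groundwater flows toward the south-west

Pressure head at PZ-9: ψ = P/(ρg) = 109×1000 / (1000 × 9.81) = 11.11 m.
Total head at PZ-9: h = z + ψ = 10.61 + 11.11 = 21.72 m.
Total head at PZ-11: h = 27.64 m (water level in the piezometer is the total head).
Head difference: h(PZ-9) − h(PZ-11) = 21.72 − 27.64 = -5.92 m.
Hydraulic gradient: i = |Δh| / L = 5.92 / 1022.2 = 0.00579.
Flow is from higher to lower head: from PZ-11 toward PZ-9, i.e. toward the south-west.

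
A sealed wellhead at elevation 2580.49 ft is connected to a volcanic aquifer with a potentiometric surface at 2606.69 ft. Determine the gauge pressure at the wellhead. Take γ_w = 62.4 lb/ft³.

P ≈ 11.4 psi

Head above the cap: Δh = 2606.69 − 2580.49 = 26.20 ft.
P = γΔh/144 = 62.4 × 26.20 / 144 = 11.4 psi.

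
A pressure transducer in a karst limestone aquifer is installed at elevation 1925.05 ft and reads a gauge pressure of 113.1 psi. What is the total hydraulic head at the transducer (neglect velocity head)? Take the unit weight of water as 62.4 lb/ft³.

ψ = 144·P/γ = 144 × 113.1 / 62.4 = 261.00 ft.
h = z + ψ = 1925.05 + 261.00 = 2186.05 ft.

h ≈ 2186.05 ft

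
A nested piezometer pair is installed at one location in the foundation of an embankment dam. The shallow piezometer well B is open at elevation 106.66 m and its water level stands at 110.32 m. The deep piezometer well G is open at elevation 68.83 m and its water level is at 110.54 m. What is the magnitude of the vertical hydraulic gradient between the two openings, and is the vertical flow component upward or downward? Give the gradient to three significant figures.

|i_v| ≈ 0.00582; vertical flow is upward

Total head at well B: h = 110.32 m (water level in the standpipe).
Total head at well G: h = 110.54 m.
Δh = h(well B) − h(well G) = 110.32 − 110.54 = -0.22 m.
Vertical separation Δz = 106.66 − 68.83 = 37.83 m.
|i_v| = |Δh| / Δz = 0.22 / 37.83 = 0.00582.
Head is higher in the deep piezometer, so vertical flow is upward (discharge condition).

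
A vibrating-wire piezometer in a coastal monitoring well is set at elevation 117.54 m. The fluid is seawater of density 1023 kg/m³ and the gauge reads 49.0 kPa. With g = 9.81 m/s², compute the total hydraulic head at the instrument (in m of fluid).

h ≈ 122.42 m

ψ = P/(ρg) = 49.0×1000 / (1023 × 9.81) = 4.88 m.
h = z + ψ = 117.54 + 4.88 = 122.42 m.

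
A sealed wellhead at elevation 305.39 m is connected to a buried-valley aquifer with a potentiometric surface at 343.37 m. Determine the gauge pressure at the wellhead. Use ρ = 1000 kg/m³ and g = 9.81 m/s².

Head above the cap: Δh = 343.37 − 305.39 = 37.98 m.
P = ρgΔh = 1000 × 9.81 × 37.98 = 372584 Pa ≈ 373 kPa.

P ≈ 373 kPa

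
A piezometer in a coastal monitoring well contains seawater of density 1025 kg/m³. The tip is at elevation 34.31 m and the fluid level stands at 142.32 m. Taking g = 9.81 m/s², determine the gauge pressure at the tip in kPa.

Pressure head ψ = h − z = 142.32 − 34.31 = 108.01 m.
P = ρgψ = 1025 × 9.81 × 108.01 = 1086068 Pa ≈ 1090 kPa.

P ≈ 1090 kPa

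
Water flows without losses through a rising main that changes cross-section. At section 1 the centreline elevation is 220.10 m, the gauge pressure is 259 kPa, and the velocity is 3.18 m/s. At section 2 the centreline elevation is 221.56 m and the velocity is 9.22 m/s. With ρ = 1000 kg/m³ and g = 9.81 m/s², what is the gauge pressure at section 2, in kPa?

P₂ ≈ 207 kPa

Pressure head at 1: ψ₁ = P₁/(ρg) = 259×1000 / (1000 × 9.81) = 26.40 m.
Velocity heads: v₁²/2g = 3.18²/19.62 = 0.515 m; v₂²/2g = 9.22²/19.62 = 4.333 m.
Total head H = z₁ + ψ₁ + v₁²/2g = 220.10 + 26.40 + 0.515 = 247.01 m.
ψ₂ = H − z₂ − v₂²/2g = 247.01 − 221.56 − 4.333 = 21.12 m.
P₂ = ρgψ₂ = 1000 × 9.81 × 21.12 ≈ 207 kPa.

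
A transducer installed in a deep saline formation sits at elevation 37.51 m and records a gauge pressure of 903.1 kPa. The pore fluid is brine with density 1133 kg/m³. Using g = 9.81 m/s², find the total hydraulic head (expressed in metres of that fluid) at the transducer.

h ≈ 118.76 m

ψ = P/(ρg) = 903.1×1000 / (1133 × 9.81) = 81.25 m.
h = z + ψ = 37.51 + 81.25 = 118.76 m.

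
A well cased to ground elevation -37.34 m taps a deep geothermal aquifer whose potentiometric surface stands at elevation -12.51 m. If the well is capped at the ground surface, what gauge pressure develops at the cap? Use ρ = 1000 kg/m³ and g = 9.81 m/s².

Head above the cap: Δh = -12.51 − (-37.34) = 24.83 m.
P = ρgΔh = 1000 × 9.81 × 24.83 = 243582 Pa ≈ 244 kPa.

P ≈ 244 kPa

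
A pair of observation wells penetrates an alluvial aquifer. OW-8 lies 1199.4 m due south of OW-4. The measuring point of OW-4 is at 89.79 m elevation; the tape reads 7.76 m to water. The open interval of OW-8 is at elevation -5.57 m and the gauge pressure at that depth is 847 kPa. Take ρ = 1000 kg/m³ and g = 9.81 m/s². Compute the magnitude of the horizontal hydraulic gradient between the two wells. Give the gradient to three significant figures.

Total head at OW-4: h = 89.79 − 7.76 = 82.03 m.
Pressure head at OW-8: ψ = P/(ρg) = 847×1000 / (1000 × 9.81) = 86.34 m.
Total head at OW-8: h = z + ψ = -5.57 + 86.34 = 80.77 m.
Head difference: h(OW-4) − h(OW-8) = 82.03 − 80.77 = 1.26 m.
Hydraulic gradient: i = |Δh| / L = 1.26 / 1199.4 = 0.00105.

i ≈ 0.00105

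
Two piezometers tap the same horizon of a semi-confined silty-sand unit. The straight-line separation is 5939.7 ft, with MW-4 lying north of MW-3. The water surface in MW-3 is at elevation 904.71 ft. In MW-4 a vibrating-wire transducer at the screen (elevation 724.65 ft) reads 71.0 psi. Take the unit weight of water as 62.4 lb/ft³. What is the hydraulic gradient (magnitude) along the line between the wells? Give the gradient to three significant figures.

i ≈ 0.00273

Total head at MW-3: h = 904.71 ft (water level in the piezometer is the total head).
Pressure head at MW-4: ψ = 144·P/γ = 144 × 71.0 / 62.4 = 163.85 ft.
Total head at MW-4: h = z + ψ = 724.65 + 163.85 = 888.50 ft.
Head difference: h(MW-3) − h(MW-4) = 904.71 − 888.50 = 16.21 ft.
Hydraulic gradient: i = |Δh| / L = 16.21 / 5939.7 = 0.00273.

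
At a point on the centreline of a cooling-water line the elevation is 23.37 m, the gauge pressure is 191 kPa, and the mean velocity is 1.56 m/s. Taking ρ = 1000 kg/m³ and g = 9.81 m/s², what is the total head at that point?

Pressure head ψ = P/(ρg) = 191×1000 / (1000 × 9.81) = 19.47 m.
Velocity head = v²/(2g) = 1.56² / (2 × 9.81) = 0.124 m.
h = z + ψ + v²/(2g) = 23.37 + 19.47 + 0.124 = 42.96 m.

h ≈ 42.96 m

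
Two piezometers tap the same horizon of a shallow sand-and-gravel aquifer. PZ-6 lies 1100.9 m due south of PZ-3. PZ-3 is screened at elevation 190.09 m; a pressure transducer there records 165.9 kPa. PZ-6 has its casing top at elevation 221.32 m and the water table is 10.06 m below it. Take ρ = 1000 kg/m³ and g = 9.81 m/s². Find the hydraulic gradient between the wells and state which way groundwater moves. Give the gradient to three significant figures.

i ≈ 0.00387; groundwater flows toward the north

Pressure head at PZ-3: ψ = P/(ρg) = 165.9×1000 / (1000 × 9.81) = 16.91 m.
Total head at PZ-3: h = z + ψ = 190.09 + 16.91 = 207.00 m.
Total head at PZ-6: h = 221.32 − 10.06 = 211.26 m.
Head difference: h(PZ-3) − h(PZ-6) = 207.00 − 211.26 = -4.26 m.
Hydraulic gradient: i = |Δh| / L = 4.26 / 1100.9 = 0.00387.
Flow is from higher to lower head: from PZ-6 toward PZ-3, i.e. toward the north.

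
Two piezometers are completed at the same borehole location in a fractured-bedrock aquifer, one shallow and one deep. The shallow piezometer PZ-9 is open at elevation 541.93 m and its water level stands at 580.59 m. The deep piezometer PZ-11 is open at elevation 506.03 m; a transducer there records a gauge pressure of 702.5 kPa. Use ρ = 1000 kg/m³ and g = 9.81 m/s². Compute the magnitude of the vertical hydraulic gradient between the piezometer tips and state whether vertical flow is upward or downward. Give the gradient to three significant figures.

|i_v| ≈ 0.0822; vertical flow is downward

Total head at PZ-9: h = 580.59 m (water level in the standpipe).
Pressure head at PZ-11: ψ = P/(ρg) = 702.5×1000 / (1000 × 9.81) = 71.61 m.
Total head at PZ-11: h = z + ψ = 506.03 + 71.61 = 577.64 m.
Δh = h(PZ-9) − h(PZ-11) = 580.59 − 577.64 = 2.95 m.
Vertical separation Δz = 541.93 − 506.03 = 35.90 m.
|i_v| = |Δh| / Δz = 2.95 / 35.90 = 0.0822.
Head is higher in the shallow piezometer, so vertical flow is downward (recharge condition).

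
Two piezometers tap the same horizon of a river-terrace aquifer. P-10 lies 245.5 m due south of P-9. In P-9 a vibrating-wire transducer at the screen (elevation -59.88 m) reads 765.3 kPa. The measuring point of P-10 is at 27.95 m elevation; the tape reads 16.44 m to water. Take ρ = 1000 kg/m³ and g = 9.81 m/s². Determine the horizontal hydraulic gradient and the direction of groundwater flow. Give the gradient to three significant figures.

i ≈ 0.0270; groundwater flows toward the south

Pressure head at P-9: ψ = P/(ρg) = 765.3×1000 / (1000 × 9.81) = 78.01 m.
Total head at P-9: h = z + ψ = -59.88 + 78.01 = 18.13 m.
Total head at P-10: h = 27.95 − 16.44 = 11.51 m.
Head difference: h(P-9) − h(P-10) = 18.13 − 11.51 = 6.62 m.
Hydraulic gradient: i = |Δh| / L = 6.62 / 245.5 = 0.0270.
Flow is from higher to lower head: from P-9 toward P-10, i.e. toward the south.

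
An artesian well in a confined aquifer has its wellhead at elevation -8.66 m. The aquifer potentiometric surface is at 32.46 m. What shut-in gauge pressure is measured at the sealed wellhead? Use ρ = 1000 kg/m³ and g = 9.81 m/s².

Head above the cap: Δh = 32.46 − (-8.66) = 41.12 m.
P = ρgΔh = 1000 × 9.81 × 41.12 = 403387 Pa ≈ 403 kPa.

P ≈ 403 kPa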